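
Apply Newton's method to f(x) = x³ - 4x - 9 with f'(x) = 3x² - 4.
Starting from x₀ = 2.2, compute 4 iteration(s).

f(x) = x³ - 4x - 9
f'(x) = 3x² - 4
x₀ = 2.2

Newton-Raphson formula: x_{n+1} = x_n - f(x_n)/f'(x_n)

Iteration 1:
  f(2.200000) = -7.152000
  f'(2.200000) = 10.520000
  x_1 = 2.200000 - (-7.152000)/10.520000 = 2.879848
Iteration 2:
  f(2.879848) = 3.364696
  f'(2.879848) = 20.880572
  x_2 = 2.879848 - 3.364696/20.880572 = 2.718708
Iteration 3:
  f(2.718708) = 0.220151
  f'(2.718708) = 18.174118
  x_3 = 2.718708 - 0.220151/18.174118 = 2.706594
Iteration 4:
  f(2.706594) = 0.001195
  f'(2.706594) = 17.976960
  x_4 = 2.706594 - 0.001195/17.976960 = 2.706528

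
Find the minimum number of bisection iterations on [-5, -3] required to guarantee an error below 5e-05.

We need (b-a)/2^n ≤ 5e-05
(-3 - (-5))/2^n ≤ 5e-05
2/2^n ≤ 5e-05
2^n ≥ 40000
n ≥ log₂(40000) = 15.29
n ≥ 16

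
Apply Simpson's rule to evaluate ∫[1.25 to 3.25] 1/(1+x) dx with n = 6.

f(x) = 1/(1+x)
a = 1.25, b = 3.25, n = 6
h = (b - a)/n = 0.333333

Simpson's rule: (h/3)[f(x₀) + 4f(x₁) + 2f(x₂) + ... + f(xₙ)]

x_0 = 1.2500, f(x_0) = 0.444444, coefficient = 1
x_1 = 1.5833, f(x_1) = 0.387097, coefficient = 4
x_2 = 1.9167, f(x_2) = 0.342857, coefficient = 2
x_3 = 2.2500, f(x_3) = 0.307692, coefficient = 4
x_4 = 2.5833, f(x_4) = 0.279070, coefficient = 2
x_5 = 2.9167, f(x_5) = 0.255319, coefficient = 4
x_6 = 3.2500, f(x_6) = 0.235294, coefficient = 1

I ≈ (0.333333/3) × 5.724025 = 0.636003
Exact value: 0.635989
Error: 0.000014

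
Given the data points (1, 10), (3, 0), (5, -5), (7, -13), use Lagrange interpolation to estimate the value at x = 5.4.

Lagrange interpolation formula:
P(x) = Σ yᵢ × Lᵢ(x)
where Lᵢ(x) = Π_{j≠i} (x - xⱼ)/(xᵢ - xⱼ)

L_0(5.4) = (5.4 - 3)/(1 - 3) × (5.4 - 5)/(1 - 5) × (5.4 - 7)/(1 - 7) = 0.032000
L_1(5.4) = (5.4 - 1)/(3 - 1) × (5.4 - 5)/(3 - 5) × (5.4 - 7)/(3 - 7) = -0.176000
L_2(5.4) = (5.4 - 1)/(5 - 1) × (5.4 - 3)/(5 - 3) × (5.4 - 7)/(5 - 7) = 1.056000
L_3(5.4) = (5.4 - 1)/(7 - 1) × (5.4 - 3)/(7 - 3) × (5.4 - 5)/(7 - 5) = 0.088000

P(5.4) = 10×L_0(5.4) + 0×L_1(5.4) + (-5)×L_2(5.4) + (-13)×L_3(5.4)
P(5.4) = -6.104000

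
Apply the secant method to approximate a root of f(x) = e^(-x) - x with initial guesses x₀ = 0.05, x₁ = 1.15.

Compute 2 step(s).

f(x) = e^(-x) - x
x₀ = 0.05, x₁ = 1.15

Secant formula: x_{n+1} = x_n - f(x_n)(x_n - x_{n-1})/(f(x_n) - f(x_{n-1}))

Iteration 1:
  f(0.050000) = 0.901229
  f(1.150000) = -0.833363
  x_2 = 1.150000 - (-0.833363)×(1.150000 - 0.050000)/(-0.833363 - 0.901229)
       = 0.621519
Iteration 2:
  f(1.150000) = -0.833363
  f(0.621519) = -0.084391
  x_3 = 0.621519 - (-0.084391)×(0.621519 - 1.150000)/(-0.084391 - (-0.833363))
       = 0.561972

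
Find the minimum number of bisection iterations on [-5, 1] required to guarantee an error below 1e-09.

We need (b-a)/2^n ≤ 1e-09
(1 - (-5))/2^n ≤ 1e-09
6/2^n ≤ 1e-09
2^n ≥ 6000000000
n ≥ log₂(6000000000) = 32.48
n ≥ 33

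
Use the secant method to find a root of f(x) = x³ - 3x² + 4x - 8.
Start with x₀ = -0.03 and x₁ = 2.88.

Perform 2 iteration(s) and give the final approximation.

f(x) = x³ - 3x² + 4x - 8
x₀ = -0.03, x₁ = 2.88

Secant formula: x_{n+1} = x_n - f(x_n)(x_n - x_{n-1})/(f(x_n) - f(x_{n-1}))

Iteration 1:
  f(-0.030000) = -8.122727
  f(2.880000) = 2.524672
  x_2 = 2.880000 - 2.524672×(2.880000 - (-0.030000))/(2.524672 - (-8.122727))
       = 2.189992
Iteration 2:
  f(2.880000) = 2.524672
  f(2.189992) = -3.124885
  x_3 = 2.189992 - (-3.124885)×(2.189992 - 2.880000)/(-3.124885 - 2.524672)
       = 2.571649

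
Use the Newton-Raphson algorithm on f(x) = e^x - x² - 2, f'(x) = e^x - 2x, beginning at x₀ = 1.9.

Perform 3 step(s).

f(x) = e^x - x² - 2
f'(x) = e^x - 2x
x₀ = 1.9

Newton-Raphson formula: x_{n+1} = x_n - f(x_n)/f'(x_n)

Iteration 1:
  f(1.900000) = 1.075894
  f'(1.900000) = 2.885894
  x_1 = 1.900000 - 1.075894/2.885894 = 1.527189
Iteration 2:
  f(1.527189) = 0.272906
  f'(1.527189) = 1.550834
  x_2 = 1.527189 - 0.272906/1.550834 = 1.351215
Iteration 3:
  f(1.351215) = 0.036333
  f'(1.351215) = 1.159684
  x_3 = 1.351215 - 0.036333/1.159684 = 1.319885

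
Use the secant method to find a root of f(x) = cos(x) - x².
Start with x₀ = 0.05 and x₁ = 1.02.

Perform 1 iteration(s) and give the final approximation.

f(x) = cos(x) - x²
x₀ = 0.05, x₁ = 1.02

Secant formula: x_{n+1} = x_n - f(x_n)(x_n - x_{n-1})/(f(x_n) - f(x_{n-1}))

Iteration 1:
  f(0.050000) = 0.996250
  f(1.020000) = -0.517034
  x_2 = 1.020000 - (-0.517034)×(1.020000 - 0.050000)/(-0.517034 - 0.996250)
       = 0.688586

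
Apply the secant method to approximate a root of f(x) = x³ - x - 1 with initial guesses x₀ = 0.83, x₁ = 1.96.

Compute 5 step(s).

f(x) = x³ - x - 1
x₀ = 0.83, x₁ = 1.96

Secant formula: x_{n+1} = x_n - f(x_n)(x_n - x_{n-1})/(f(x_n) - f(x_{n-1}))

Iteration 1:
  f(0.830000) = -1.258213
  f(1.960000) = 4.569536
  x_2 = 1.960000 - 4.569536×(1.960000 - 0.830000)/(4.569536 - (-1.258213))
       = 1.073967
Iteration 2:
  f(1.960000) = 4.569536
  f(1.073967) = -0.835247
  x_3 = 1.073967 - (-0.835247)×(1.073967 - 1.960000)/(-0.835247 - 4.569536)
       = 1.210894
Iteration 3:
  f(1.073967) = -0.835247
  f(1.210894) = -0.435405
  x_4 = 1.210894 - (-0.435405)×(1.210894 - 1.073967)/(-0.435405 - (-0.835247))
       = 1.359998
Iteration 4:
  f(1.210894) = -0.435405
  f(1.359998) = 0.155448
  x_5 = 1.359998 - 0.155448×(1.359998 - 1.210894)/(0.155448 - (-0.435405))
       = 1.320770
Iteration 5:
  f(1.359998) = 0.155448
  f(1.320770) = -0.016774
  x_6 = 1.320770 - (-0.016774)×(1.320770 - 1.359998)/(-0.016774 - 0.155448)
       = 1.324591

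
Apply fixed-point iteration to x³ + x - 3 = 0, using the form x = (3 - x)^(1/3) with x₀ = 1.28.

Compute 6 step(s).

Equation: x³ + x - 3 = 0
Fixed-point form: x = (3 - x)^(1/3)
x₀ = 1.28

x_1 = g(1.280000) = 1.198145
x_2 = g(1.198145) = 1.216858
x_3 = g(1.216858) = 1.212631
x_4 = g(1.212631) = 1.213588
x_5 = g(1.213588) = 1.213372
x_6 = g(1.213372) = 1.213421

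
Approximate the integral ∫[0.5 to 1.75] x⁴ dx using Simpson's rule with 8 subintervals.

f(x) = x⁴
a = 0.5, b = 1.75, n = 8
h = (b - a)/n = 0.156250

Simpson's rule: (h/3)[f(x₀) + 4f(x₁) + 2f(x₂) + ... + f(xₙ)]

x_0 = 0.5000, f(x_0) = 0.062500, coefficient = 1
x_1 = 0.6562, f(x_1) = 0.185472, coefficient = 4
x_2 = 0.8125, f(x_2) = 0.435806, coefficient = 2
x_3 = 0.9688, f(x_3) = 0.880738, coefficient = 4
x_4 = 1.1250, f(x_4) = 1.601807, coefficient = 2
x_5 = 1.2812, f(x_5) = 2.694856, coefficient = 4
x_6 = 1.4375, f(x_6) = 4.270035, coefficient = 2
x_7 = 1.5938, f(x_7) = 6.451798, coefficient = 4
x_8 = 1.7500, f(x_8) = 9.378906, coefficient = 1

I ≈ (0.156250/3) × 62.908157 = 3.276467
Exact value: 3.276367
Error: 0.000099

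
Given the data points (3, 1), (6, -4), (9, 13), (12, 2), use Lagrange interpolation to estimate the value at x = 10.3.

Lagrange interpolation formula:
P(x) = Σ yᵢ × Lᵢ(x)
where Lᵢ(x) = Π_{j≠i} (x - xⱼ)/(xᵢ - xⱼ)

L_0(10.3) = (10.3 - 6)/(3 - 6) × (10.3 - 9)/(3 - 9) × (10.3 - 12)/(3 - 12) = 0.058660
L_1(10.3) = (10.3 - 3)/(6 - 3) × (10.3 - 9)/(6 - 9) × (10.3 - 12)/(6 - 12) = -0.298759
L_2(10.3) = (10.3 - 3)/(9 - 3) × (10.3 - 6)/(9 - 6) × (10.3 - 12)/(9 - 12) = 0.988204
L_3(10.3) = (10.3 - 3)/(12 - 3) × (10.3 - 6)/(12 - 6) × (10.3 - 9)/(12 - 9) = 0.251895

P(10.3) = 1×L_0(10.3) + (-4)×L_1(10.3) + 13×L_2(10.3) + 2×L_3(10.3)
P(10.3) = 14.604136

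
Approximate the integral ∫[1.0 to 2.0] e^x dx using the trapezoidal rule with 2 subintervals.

f(x) = e^x
a = 1.0, b = 2.0, n = 2
h = (b - a)/n = 0.500000

Trapezoidal rule: (h/2)[f(x₀) + 2f(x₁) + 2f(x₂) + ... + f(xₙ)]

x_0 = 1.0000, f(x_0) = 2.718282, coefficient = 1
x_1 = 1.5000, f(x_1) = 4.481689, coefficient = 2
x_2 = 2.0000, f(x_2) = 7.389056, coefficient = 1

I ≈ (0.500000/2) × 19.070716 = 4.767679
Exact value: 4.670774
Error: 0.096905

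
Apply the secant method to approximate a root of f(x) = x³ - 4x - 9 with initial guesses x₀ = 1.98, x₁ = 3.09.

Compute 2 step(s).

f(x) = x³ - 4x - 9
x₀ = 1.98, x₁ = 3.09

Secant formula: x_{n+1} = x_n - f(x_n)(x_n - x_{n-1})/(f(x_n) - f(x_{n-1}))

Iteration 1:
  f(1.980000) = -9.157608
  f(3.090000) = 8.143629
  x_2 = 3.090000 - 8.143629×(3.090000 - 1.980000)/(8.143629 - (-9.157608))
       = 2.567527
Iteration 2:
  f(3.090000) = 8.143629
  f(2.567527) = -2.344469
  x_3 = 2.567527 - (-2.344469)×(2.567527 - 3.090000)/(-2.344469 - 8.143629)
       = 2.684319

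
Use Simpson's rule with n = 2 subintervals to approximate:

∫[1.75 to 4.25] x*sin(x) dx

f(x) = x*sin(x)
a = 1.75, b = 4.25, n = 2
h = (b - a)/n = 1.250000

Simpson's rule: (h/3)[f(x₀) + 4f(x₁) + 2f(x₂) + ... + f(xₙ)]

x_0 = 1.7500, f(x_0) = 1.721975, coefficient = 1
x_1 = 3.0000, f(x_1) = 0.423360, coefficient = 4
x_2 = 4.2500, f(x_2) = -3.803705, coefficient = 1

I ≈ (1.250000/3) × -0.388289 = -0.161787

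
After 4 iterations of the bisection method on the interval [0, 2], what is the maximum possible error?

Bisection error bound: |error| ≤ (b-a)/2^n
|error| ≤ (2 - 0)/2^4 = 2/2^4
|error| ≤ 0.1250000000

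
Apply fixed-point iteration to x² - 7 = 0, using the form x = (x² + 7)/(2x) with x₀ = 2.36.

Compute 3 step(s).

Equation: x² - 7 = 0
Fixed-point form: x = (x² + 7)/(2x)
x₀ = 2.36

x_1 = g(2.360000) = 2.663051
x_2 = g(2.663051) = 2.645808
x_3 = g(2.645808) = 2.645751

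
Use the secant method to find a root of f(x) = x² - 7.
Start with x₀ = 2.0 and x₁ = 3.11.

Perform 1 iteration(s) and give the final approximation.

f(x) = x² - 7
x₀ = 2.0, x₁ = 3.11

Secant formula: x_{n+1} = x_n - f(x_n)(x_n - x_{n-1})/(f(x_n) - f(x_{n-1}))

Iteration 1:
  f(2.000000) = -3.000000
  f(3.110000) = 2.672100
  x_2 = 3.110000 - 2.672100×(3.110000 - 2.000000)/(2.672100 - (-3.000000))
       = 2.587084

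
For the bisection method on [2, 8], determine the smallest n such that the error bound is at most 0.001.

We need (b-a)/2^n ≤ 0.001
(8 - 2)/2^n ≤ 0.001
6/2^n ≤ 0.001
2^n ≥ 6000
n ≥ log₂(6000) = 12.55
n ≥ 13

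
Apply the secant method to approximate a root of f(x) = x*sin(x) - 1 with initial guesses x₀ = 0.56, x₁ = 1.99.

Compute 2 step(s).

f(x) = x*sin(x) - 1
x₀ = 0.56, x₁ = 1.99

Secant formula: x_{n+1} = x_n - f(x_n)(x_n - x_{n-1})/(f(x_n) - f(x_{n-1}))

Iteration 1:
  f(0.560000) = -0.702536
  f(1.990000) = 0.817693
  x_2 = 1.990000 - 0.817693×(1.990000 - 0.560000)/(0.817693 - (-0.702536))
       = 1.220839
Iteration 2:
  f(1.990000) = 0.817693
  f(1.220839) = 0.146841
  x_3 = 1.220839 - 0.146841×(1.220839 - 1.990000)/(0.146841 - 0.817693)
       = 1.052480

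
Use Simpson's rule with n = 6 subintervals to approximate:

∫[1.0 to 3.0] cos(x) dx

f(x) = cos(x)
a = 1.0, b = 3.0, n = 6
h = (b - a)/n = 0.333333

Simpson's rule: (h/3)[f(x₀) + 4f(x₁) + 2f(x₂) + ... + f(xₙ)]

x_0 = 1.0000, f(x_0) = 0.540302, coefficient = 1
x_1 = 1.3333, f(x_1) = 0.235238, coefficient = 4
x_2 = 1.6667, f(x_2) = -0.095724, coefficient = 2
x_3 = 2.0000, f(x_3) = -0.416147, coefficient = 4
x_4 = 2.3333, f(x_4) = -0.690758, coefficient = 2
x_5 = 2.6667, f(x_5) = -0.889327, coefficient = 4
x_6 = 3.0000, f(x_6) = -0.989992, coefficient = 1

I ≈ (0.333333/3) × -6.303597 = -0.700400
Exact value: -0.700351
Error: 0.000049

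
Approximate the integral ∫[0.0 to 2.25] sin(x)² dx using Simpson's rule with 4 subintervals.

f(x) = sin(x)²
a = 0.0, b = 2.25, n = 4
h = (b - a)/n = 0.562500

Simpson's rule: (h/3)[f(x₀) + 4f(x₁) + 2f(x₂) + ... + f(xₙ)]

x_0 = 0.0000, f(x_0) = 0.000000, coefficient = 1
x_1 = 0.5625, f(x_1) = 0.284412, coefficient = 4
x_2 = 1.1250, f(x_2) = 0.814087, coefficient = 2
x_3 = 1.6875, f(x_3) = 0.986442, coefficient = 4
x_4 = 2.2500, f(x_4) = 0.605398, coefficient = 1

I ≈ (0.562500/3) × 7.316986 = 1.371935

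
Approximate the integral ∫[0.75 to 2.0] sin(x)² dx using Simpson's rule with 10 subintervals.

f(x) = sin(x)²
a = 0.75, b = 2.0, n = 10
h = (b - a)/n = 0.125000

Simpson's rule: (h/3)[f(x₀) + 4f(x₁) + 2f(x₂) + ... + f(xₙ)]

x_0 = 0.7500, f(x_0) = 0.464631, coefficient = 1
x_1 = 0.8750, f(x_1) = 0.589123, coefficient = 4
x_2 = 1.0000, f(x_2) = 0.708073, coefficient = 2
x_3 = 1.1250, f(x_3) = 0.814087, coefficient = 4
x_4 = 1.2500, f(x_4) = 0.900572, coefficient = 2
x_5 = 1.3750, f(x_5) = 0.962151, coefficient = 4
x_6 = 1.5000, f(x_6) = 0.994996, coefficient = 2
x_7 = 1.6250, f(x_7) = 0.997065, coefficient = 4
x_8 = 1.7500, f(x_8) = 0.968228, coefficient = 2
x_9 = 1.8750, f(x_9) = 0.910280, coefficient = 4
x_10 = 2.0000, f(x_10) = 0.826822, coefficient = 1

I ≈ (0.125000/3) × 25.526015 = 1.063584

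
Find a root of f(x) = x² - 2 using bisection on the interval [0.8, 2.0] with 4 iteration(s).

f(x) = x² - 2
Initial interval: [0.8, 2.0]

Iteration 1:
  c_1 = (0.800000 + 2.000000)/2 = 1.400000
  f(c_1) = f(1.400000) = -0.040000
  f(a) × f(c) ≥ 0, new interval: [1.400000, 2.000000]
Iteration 2:
  c_2 = (1.400000 + 2.000000)/2 = 1.700000
  f(c_2) = f(1.700000) = 0.890000
  f(a) × f(c) < 0, new interval: [1.400000, 1.700000]
Iteration 3:
  c_3 = (1.400000 + 1.700000)/2 = 1.550000
  f(c_3) = f(1.550000) = 0.402500
  f(a) × f(c) < 0, new interval: [1.400000, 1.550000]
Iteration 4:
  c_4 = (1.400000 + 1.550000)/2 = 1.475000
  f(c_4) = f(1.475000) = 0.175625
  f(a) × f(c) < 0, new interval: [1.400000, 1.475000]

After 4 iteration(s), the approximation is c_4 = 1.475000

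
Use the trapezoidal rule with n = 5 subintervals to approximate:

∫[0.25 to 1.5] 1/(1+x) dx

f(x) = 1/(1+x)
a = 0.25, b = 1.5, n = 5
h = (b - a)/n = 0.250000

Trapezoidal rule: (h/2)[f(x₀) + 2f(x₁) + 2f(x₂) + ... + f(xₙ)]

x_0 = 0.2500, f(x_0) = 0.800000, coefficient = 1
x_1 = 0.5000, f(x_1) = 0.666667, coefficient = 2
x_2 = 0.7500, f(x_2) = 0.571429, coefficient = 2
x_3 = 1.0000, f(x_3) = 0.500000, coefficient = 2
x_4 = 1.2500, f(x_4) = 0.444444, coefficient = 2
x_5 = 1.5000, f(x_5) = 0.400000, coefficient = 1

I ≈ (0.250000/2) × 5.565079 = 0.695635
Exact value: 0.693147
Error: 0.002488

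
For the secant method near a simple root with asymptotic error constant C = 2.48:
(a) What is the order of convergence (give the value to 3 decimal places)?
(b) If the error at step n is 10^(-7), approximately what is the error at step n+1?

(a) Secant method has superlinear convergence with order φ = (1+√5)/2 ≈ 1.618.
    This means |e_{n+1}| ≈ C|e_n|^1.618.

(b) With |e_n| = 10^(-7) and C = 2.48:
    |e_{n+1}| ≈ 2.48 × (10^(-7))^1.618 = 2.48 × 10^(-11.33)

(a) ≈ 1.618 (golden ratio); (b) |e_{n+1}| ≈ 1.170e-11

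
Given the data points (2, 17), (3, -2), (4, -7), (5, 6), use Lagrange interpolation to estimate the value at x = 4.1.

Lagrange interpolation formula:
P(x) = Σ yᵢ × Lᵢ(x)
where Lᵢ(x) = Π_{j≠i} (x - xⱼ)/(xᵢ - xⱼ)

L_0(4.1) = (4.1 - 3)/(2 - 3) × (4.1 - 4)/(2 - 4) × (4.1 - 5)/(2 - 5) = 0.016500
L_1(4.1) = (4.1 - 2)/(3 - 2) × (4.1 - 4)/(3 - 4) × (4.1 - 5)/(3 - 5) = -0.094500
L_2(4.1) = (4.1 - 2)/(4 - 2) × (4.1 - 3)/(4 - 3) × (4.1 - 5)/(4 - 5) = 1.039500
L_3(4.1) = (4.1 - 2)/(5 - 2) × (4.1 - 3)/(5 - 3) × (4.1 - 4)/(5 - 4) = 0.038500

P(4.1) = 17×L_0(4.1) + (-2)×L_1(4.1) + (-7)×L_2(4.1) + 6×L_3(4.1)
P(4.1) = -6.576000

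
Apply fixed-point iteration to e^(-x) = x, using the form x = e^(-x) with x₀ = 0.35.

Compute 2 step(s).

Equation: e^(-x) = x
Fixed-point form: x = e^(-x)
x₀ = 0.35

x_1 = g(0.350000) = 0.704688
x_2 = g(0.704688) = 0.494263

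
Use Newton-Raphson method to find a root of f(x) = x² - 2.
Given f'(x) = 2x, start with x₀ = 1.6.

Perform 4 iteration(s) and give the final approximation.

f(x) = x² - 2
f'(x) = 2x
x₀ = 1.6

Newton-Raphson formula: x_{n+1} = x_n - f(x_n)/f'(x_n)

Iteration 1:
  f(1.600000) = 0.560000
  f'(1.600000) = 3.200000
  x_1 = 1.600000 - 0.560000/3.200000 = 1.425000
Iteration 2:
  f(1.425000) = 0.030625
  f'(1.425000) = 2.850000
  x_2 = 1.425000 - 0.030625/2.850000 = 1.414254
Iteration 3:
  f(1.414254) = 0.000115
  f'(1.414254) = 2.828509
  x_3 = 1.414254 - 0.000115/2.828509 = 1.414214
Iteration 4:
  f(1.414214) = 0.000000
  f'(1.414214) = 2.828427
  x_4 = 1.414214 - 0.000000/2.828427 = 1.414214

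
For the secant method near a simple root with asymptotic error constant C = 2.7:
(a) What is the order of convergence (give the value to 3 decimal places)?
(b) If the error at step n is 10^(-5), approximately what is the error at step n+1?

(a) Secant method has superlinear convergence with order φ = (1+√5)/2 ≈ 1.618.
    This means |e_{n+1}| ≈ C|e_n|^1.618.

(b) With |e_n| = 10^(-5) and C = 2.7:
    |e_{n+1}| ≈ 2.7 × (10^(-5))^1.618 = 2.7 × 10^(-8.09)

(a) ≈ 1.618 (golden ratio); (b) |e_{n+1}| ≈ 2.194e-08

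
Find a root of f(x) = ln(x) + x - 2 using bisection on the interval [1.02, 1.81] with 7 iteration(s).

f(x) = ln(x) + x - 2
Initial interval: [1.02, 1.81]

Iteration 1:
  c_1 = (1.020000 + 1.810000)/2 = 1.415000
  f(c_1) = f(1.415000) = -0.237870
  f(a) × f(c) ≥ 0, new interval: [1.415000, 1.810000]
Iteration 2:
  c_2 = (1.415000 + 1.810000)/2 = 1.612500
  f(c_2) = f(1.612500) = 0.090286
  f(a) × f(c) < 0, new interval: [1.415000, 1.612500]
Iteration 3:
  c_3 = (1.415000 + 1.612500)/2 = 1.513750
  f(c_3) = f(1.513750) = -0.071660
  f(a) × f(c) ≥ 0, new interval: [1.513750, 1.612500]
Iteration 4:
  c_4 = (1.513750 + 1.612500)/2 = 1.563125
  f(c_4) = f(1.563125) = 0.009812
  f(a) × f(c) < 0, new interval: [1.513750, 1.563125]
Iteration 5:
  c_5 = (1.513750 + 1.563125)/2 = 1.538437
  f(c_5) = f(1.538437) = -0.030795
  f(a) × f(c) ≥ 0, new interval: [1.538437, 1.563125]
Iteration 6:
  c_6 = (1.538437 + 1.563125)/2 = 1.550781
  f(c_6) = f(1.550781) = -0.010460
  f(a) × f(c) ≥ 0, new interval: [1.550781, 1.563125]
Iteration 7:
  c_7 = (1.550781 + 1.563125)/2 = 1.556953
  f(c_7) = f(1.556953) = -0.000316
  f(a) × f(c) ≥ 0, new interval: [1.556953, 1.563125]

After 7 iteration(s), the approximation is c_7 = 1.556953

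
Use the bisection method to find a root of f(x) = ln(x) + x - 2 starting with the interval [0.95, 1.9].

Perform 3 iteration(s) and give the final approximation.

f(x) = ln(x) + x - 2
Initial interval: [0.95, 1.9]

Iteration 1:
  c_1 = (0.950000 + 1.900000)/2 = 1.425000
  f(c_1) = f(1.425000) = -0.220828
  f(a) × f(c) ≥ 0, new interval: [1.425000, 1.900000]
Iteration 2:
  c_2 = (1.425000 + 1.900000)/2 = 1.662500
  f(c_2) = f(1.662500) = 0.170822
  f(a) × f(c) < 0, new interval: [1.425000, 1.662500]
Iteration 3:
  c_3 = (1.425000 + 1.662500)/2 = 1.543750
  f(c_3) = f(1.543750) = -0.022035
  f(a) × f(c) ≥ 0, new interval: [1.543750, 1.662500]

After 3 iteration(s), the approximation is c_3 = 1.543750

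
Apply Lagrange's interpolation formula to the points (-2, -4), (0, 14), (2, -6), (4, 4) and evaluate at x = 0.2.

Lagrange interpolation formula:
P(x) = Σ yᵢ × Lᵢ(x)
where Lᵢ(x) = Π_{j≠i} (x - xⱼ)/(xᵢ - xⱼ)

L_0(0.2) = (0.2 - 0)/(-2 - 0) × (0.2 - 2)/(-2 - 2) × (0.2 - 4)/(-2 - 4) = -0.028500
L_1(0.2) = (0.2 - (-2))/(0 - (-2)) × (0.2 - 2)/(0 - 2) × (0.2 - 4)/(0 - 4) = 0.940500
L_2(0.2) = (0.2 - (-2))/(2 - (-2)) × (0.2 - 0)/(2 - 0) × (0.2 - 4)/(2 - 4) = 0.104500
L_3(0.2) = (0.2 - (-2))/(4 - (-2)) × (0.2 - 0)/(4 - 0) × (0.2 - 2)/(4 - 2) = -0.016500

P(0.2) = (-4)×L_0(0.2) + 14×L_1(0.2) + (-6)×L_2(0.2) + 4×L_3(0.2)
P(0.2) = 12.588000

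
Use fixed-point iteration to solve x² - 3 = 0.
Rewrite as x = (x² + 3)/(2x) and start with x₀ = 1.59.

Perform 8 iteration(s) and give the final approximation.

Equation: x² - 3 = 0
Fixed-point form: x = (x² + 3)/(2x)
x₀ = 1.59

x_1 = g(1.590000) = 1.738396
x_2 = g(1.738396) = 1.732062
x_3 = g(1.732062) = 1.732051
x_4 = g(1.732051) = 1.732051
x_5 = g(1.732051) = 1.732051
x_6 = g(1.732051) = 1.732051
x_7 = g(1.732051) = 1.732051
x_8 = g(1.732051) = 1.732051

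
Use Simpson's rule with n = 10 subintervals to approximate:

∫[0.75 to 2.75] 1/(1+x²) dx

f(x) = 1/(1+x²)
a = 0.75, b = 2.75, n = 10
h = (b - a)/n = 0.200000

Simpson's rule: (h/3)[f(x₀) + 4f(x₁) + 2f(x₂) + ... + f(xₙ)]

x_0 = 0.7500, f(x_0) = 0.640000, coefficient = 1
x_1 = 0.9500, f(x_1) = 0.525624, coefficient = 4
x_2 = 1.1500, f(x_2) = 0.430571, coefficient = 2
x_3 = 1.3500, f(x_3) = 0.354296, coefficient = 4
x_4 = 1.5500, f(x_4) = 0.293902, coefficient = 2
x_5 = 1.7500, f(x_5) = 0.246154, coefficient = 4
x_6 = 1.9500, f(x_6) = 0.208225, coefficient = 2
x_7 = 2.1500, f(x_7) = 0.177857, coefficient = 4
x_8 = 2.3500, f(x_8) = 0.153315, coefficient = 2
x_9 = 2.5500, f(x_9) = 0.133289, coefficient = 4
x_10 = 2.7500, f(x_10) = 0.116788, coefficient = 1

I ≈ (0.200000/3) × 8.677691 = 0.578513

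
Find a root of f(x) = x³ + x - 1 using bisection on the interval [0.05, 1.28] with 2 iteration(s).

f(x) = x³ + x - 1
Initial interval: [0.05, 1.28]

Iteration 1:
  c_1 = (0.050000 + 1.280000)/2 = 0.665000
  f(c_1) = f(0.665000) = -0.040920
  f(a) × f(c) ≥ 0, new interval: [0.665000, 1.280000]
Iteration 2:
  c_2 = (0.665000 + 1.280000)/2 = 0.972500
  f(c_2) = f(0.972500) = 0.892248
  f(a) × f(c) < 0, new interval: [0.665000, 0.972500]

After 2 iteration(s), the approximation is c_2 = 0.972500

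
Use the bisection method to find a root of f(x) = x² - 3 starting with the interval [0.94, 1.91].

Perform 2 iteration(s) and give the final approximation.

f(x) = x² - 3
Initial interval: [0.94, 1.91]

Iteration 1:
  c_1 = (0.940000 + 1.910000)/2 = 1.425000
  f(c_1) = f(1.425000) = -0.969375
  f(a) × f(c) ≥ 0, new interval: [1.425000, 1.910000]
Iteration 2:
  c_2 = (1.425000 + 1.910000)/2 = 1.667500
  f(c_2) = f(1.667500) = -0.219444
  f(a) × f(c) ≥ 0, new interval: [1.667500, 1.910000]

After 2 iteration(s), the approximation is c_2 = 1.667500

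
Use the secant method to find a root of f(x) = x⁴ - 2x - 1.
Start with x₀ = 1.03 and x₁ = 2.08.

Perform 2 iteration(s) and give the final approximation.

f(x) = x⁴ - 2x - 1
x₀ = 1.03, x₁ = 2.08

Secant formula: x_{n+1} = x_n - f(x_n)(x_n - x_{n-1})/(f(x_n) - f(x_{n-1}))

Iteration 1:
  f(1.030000) = -1.934491
  f(2.080000) = 13.557737
  x_2 = 2.080000 - 13.557737×(2.080000 - 1.030000)/(13.557737 - (-1.934491))
       = 1.161112
Iteration 2:
  f(2.080000) = 13.557737
  f(1.161112) = -1.504632
  x_3 = 1.161112 - (-1.504632)×(1.161112 - 2.080000)/(-1.504632 - 13.557737)
       = 1.252903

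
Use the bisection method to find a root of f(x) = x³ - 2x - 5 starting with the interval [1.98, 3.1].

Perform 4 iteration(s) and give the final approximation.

f(x) = x³ - 2x - 5
Initial interval: [1.98, 3.1]

Iteration 1:
  c_1 = (1.980000 + 3.100000)/2 = 2.540000
  f(c_1) = f(2.540000) = 6.307064
  f(a) × f(c) < 0, new interval: [1.980000, 2.540000]
Iteration 2:
  c_2 = (1.980000 + 2.540000)/2 = 2.260000
  f(c_2) = f(2.260000) = 2.023176
  f(a) × f(c) < 0, new interval: [1.980000, 2.260000]
Iteration 3:
  c_3 = (1.980000 + 2.260000)/2 = 2.120000
  f(c_3) = f(2.120000) = 0.288128
  f(a) × f(c) < 0, new interval: [1.980000, 2.120000]
Iteration 4:
  c_4 = (1.980000 + 2.120000)/2 = 2.050000
  f(c_4) = f(2.050000) = -0.484875
  f(a) × f(c) ≥ 0, new interval: [2.050000, 2.120000]

After 4 iteration(s), the approximation is c_4 = 2.050000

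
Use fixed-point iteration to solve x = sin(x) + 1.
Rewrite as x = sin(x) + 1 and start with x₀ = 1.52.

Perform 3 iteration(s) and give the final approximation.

Equation: x = sin(x) + 1
Fixed-point form: x = sin(x) + 1
x₀ = 1.52

x_1 = g(1.520000) = 1.998710
x_2 = g(1.998710) = 1.909833
x_3 = g(1.909833) = 1.943075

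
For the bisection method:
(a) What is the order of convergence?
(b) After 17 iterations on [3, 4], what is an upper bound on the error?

(a) Bisection has linear (order 1) convergence; the error is halved each step.

(b) Error bound = (b-a)/2^n = (4 - 3)/2^{17}
    = 1/2^{17}

(a) 1 (linear); (b) error ≤ 7.63e-06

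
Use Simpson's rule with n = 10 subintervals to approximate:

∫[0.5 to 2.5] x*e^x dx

f(x) = x*e^x
a = 0.5, b = 2.5, n = 10
h = (b - a)/n = 0.200000

Simpson's rule: (h/3)[f(x₀) + 4f(x₁) + 2f(x₂) + ... + f(xₙ)]

x_0 = 0.5000, f(x_0) = 0.824361, coefficient = 1
x_1 = 0.7000, f(x_1) = 1.409627, coefficient = 4
x_2 = 0.9000, f(x_2) = 2.213643, coefficient = 2
x_3 = 1.1000, f(x_3) = 3.304583, coefficient = 4
x_4 = 1.3000, f(x_4) = 4.770086, coefficient = 2
x_5 = 1.5000, f(x_5) = 6.722534, coefficient = 4
x_6 = 1.7000, f(x_6) = 9.305711, coefficient = 2
x_7 = 1.9000, f(x_7) = 12.703199, coefficient = 4
x_8 = 2.1000, f(x_8) = 17.148957, coefficient = 2
x_9 = 2.3000, f(x_9) = 22.940620, coefficient = 4
x_10 = 2.5000, f(x_10) = 30.456235, coefficient = 1

I ≈ (0.200000/3) × 286.479636 = 19.098642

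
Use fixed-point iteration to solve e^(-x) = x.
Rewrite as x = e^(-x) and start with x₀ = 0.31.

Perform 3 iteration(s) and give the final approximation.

Equation: e^(-x) = x
Fixed-point form: x = e^(-x)
x₀ = 0.31

x_1 = g(0.310000) = 0.733447
x_2 = g(0.733447) = 0.480251
x_3 = g(0.480251) = 0.618628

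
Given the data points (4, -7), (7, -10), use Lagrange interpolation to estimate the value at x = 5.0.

Lagrange interpolation formula:
P(x) = Σ yᵢ × Lᵢ(x)
where Lᵢ(x) = Π_{j≠i} (x - xⱼ)/(xᵢ - xⱼ)

L_0(5.0) = (5.0 - 7)/(4 - 7) = 0.666667
L_1(5.0) = (5.0 - 4)/(7 - 4) = 0.333333

P(5.0) = (-7)×L_0(5.0) + (-10)×L_1(5.0)
P(5.0) = -8.000000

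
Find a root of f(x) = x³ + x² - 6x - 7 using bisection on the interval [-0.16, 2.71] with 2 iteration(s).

f(x) = x³ + x² - 6x - 7
Initial interval: [-0.16, 2.71]

Iteration 1:
  c_1 = (-0.160000 + 2.710000)/2 = 1.275000
  f(c_1) = f(1.275000) = -10.951703
  f(a) × f(c) ≥ 0, new interval: [1.275000, 2.710000]
Iteration 2:
  c_2 = (1.275000 + 2.710000)/2 = 1.992500
  f(c_2) = f(1.992500) = -7.074607
  f(a) × f(c) ≥ 0, new interval: [1.992500, 2.710000]

After 2 iteration(s), the approximation is c_2 = 1.992500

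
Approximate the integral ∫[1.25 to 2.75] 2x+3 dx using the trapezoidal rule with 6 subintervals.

f(x) = 2x+3
a = 1.25, b = 2.75, n = 6
h = (b - a)/n = 0.250000

Trapezoidal rule: (h/2)[f(x₀) + 2f(x₁) + 2f(x₂) + ... + f(xₙ)]

x_0 = 1.2500, f(x_0) = 5.500000, coefficient = 1
x_1 = 1.5000, f(x_1) = 6.000000, coefficient = 2
x_2 = 1.7500, f(x_2) = 6.500000, coefficient = 2
x_3 = 2.0000, f(x_3) = 7.000000, coefficient = 2
x_4 = 2.2500, f(x_4) = 7.500000, coefficient = 2
x_5 = 2.5000, f(x_5) = 8.000000, coefficient = 2
x_6 = 2.7500, f(x_6) = 8.500000, coefficient = 1

I ≈ (0.250000/2) × 84.000000 = 10.500000
Exact value: 10.500000
Error: 0.000000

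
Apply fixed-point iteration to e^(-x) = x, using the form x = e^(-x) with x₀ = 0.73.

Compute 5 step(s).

Equation: e^(-x) = x
Fixed-point form: x = e^(-x)
x₀ = 0.73

x_1 = g(0.730000) = 0.481909
x_2 = g(0.481909) = 0.617603
x_3 = g(0.617603) = 0.539235
x_4 = g(0.539235) = 0.583194
x_5 = g(0.583194) = 0.558113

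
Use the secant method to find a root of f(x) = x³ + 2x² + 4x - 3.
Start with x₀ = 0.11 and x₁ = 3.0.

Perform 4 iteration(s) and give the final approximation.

f(x) = x³ + 2x² + 4x - 3
x₀ = 0.11, x₁ = 3.0

Secant formula: x_{n+1} = x_n - f(x_n)(x_n - x_{n-1})/(f(x_n) - f(x_{n-1}))

Iteration 1:
  f(0.110000) = -2.534469
  f(3.000000) = 54.000000
  x_2 = 3.000000 - 54.000000×(3.000000 - 0.110000)/(54.000000 - (-2.534469))
       = 0.239560
Iteration 2:
  f(3.000000) = 54.000000
  f(0.239560) = -1.913233
  x_3 = 0.239560 - (-1.913233)×(0.239560 - 3.000000)/(-1.913233 - 54.000000)
       = 0.334017
Iteration 3:
  f(0.239560) = -1.913233
  f(0.334017) = -1.403534
  x_4 = 0.334017 - (-1.403534)×(0.334017 - 0.239560)/(-1.403534 - (-1.913233))
       = 0.594117
Iteration 4:
  f(0.334017) = -1.403534
  f(0.594117) = 0.292126
  x_5 = 0.594117 - 0.292126×(0.594117 - 0.334017)/(0.292126 - (-1.403534))
       = 0.549307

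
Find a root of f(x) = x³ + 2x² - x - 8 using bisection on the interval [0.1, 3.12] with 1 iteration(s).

f(x) = x³ + 2x² - x - 8
Initial interval: [0.1, 3.12]

Iteration 1:
  c_1 = (0.100000 + 3.120000)/2 = 1.610000
  f(c_1) = f(1.610000) = -0.252519
  f(a) × f(c) ≥ 0, new interval: [1.610000, 3.120000]

After 1 iteration(s), the approximation is c_1 = 1.610000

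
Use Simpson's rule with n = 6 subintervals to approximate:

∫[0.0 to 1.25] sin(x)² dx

f(x) = sin(x)²
a = 0.0, b = 1.25, n = 6
h = (b - a)/n = 0.208333

Simpson's rule: (h/3)[f(x₀) + 4f(x₁) + 2f(x₂) + ... + f(xₙ)]

x_0 = 0.0000, f(x_0) = 0.000000, coefficient = 1
x_1 = 0.2083, f(x_1) = 0.042778, coefficient = 4
x_2 = 0.4167, f(x_2) = 0.163794, coefficient = 2
x_3 = 0.6250, f(x_3) = 0.342339, coefficient = 4
x_4 = 0.8333, f(x_4) = 0.547862, coefficient = 2
x_5 = 1.0417, f(x_5) = 0.745195, coefficient = 4
x_6 = 1.2500, f(x_6) = 0.900572, coefficient = 1

I ≈ (0.208333/3) × 6.845132 = 0.475356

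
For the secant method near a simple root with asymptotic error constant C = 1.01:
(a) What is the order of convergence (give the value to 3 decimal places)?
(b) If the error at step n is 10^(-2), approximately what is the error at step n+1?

(a) Secant method has superlinear convergence with order φ = (1+√5)/2 ≈ 1.618.
    This means |e_{n+1}| ≈ C|e_n|^1.618.

(b) With |e_n| = 10^(-2) and C = 1.01:
    |e_{n+1}| ≈ 1.01 × (10^(-2))^1.618 = 1.01 × 10^(-3.24)

(a) ≈ 1.618 (golden ratio); (b) |e_{n+1}| ≈ 5.865e-04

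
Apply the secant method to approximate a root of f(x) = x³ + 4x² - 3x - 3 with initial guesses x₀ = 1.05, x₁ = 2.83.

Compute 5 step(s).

f(x) = x³ + 4x² - 3x - 3
x₀ = 1.05, x₁ = 2.83

Secant formula: x_{n+1} = x_n - f(x_n)(x_n - x_{n-1})/(f(x_n) - f(x_{n-1}))

Iteration 1:
  f(1.050000) = -0.582375
  f(2.830000) = 43.210787
  x_2 = 2.830000 - 43.210787×(2.830000 - 1.050000)/(43.210787 - (-0.582375))
       = 1.073671
Iteration 2:
  f(2.830000) = 43.210787
  f(1.073671) = -0.372240
  x_3 = 1.073671 - (-0.372240)×(1.073671 - 2.830000)/(-0.372240 - 43.210787)
       = 1.088672
Iteration 3:
  f(1.073671) = -0.372240
  f(1.088672) = -0.234890
  x_4 = 1.088672 - (-0.234890)×(1.088672 - 1.073671)/(-0.234890 - (-0.372240))
       = 1.114325
Iteration 4:
  f(1.088672) = -0.234890
  f(1.114325) = 0.007589
  x_5 = 1.114325 - 0.007589×(1.114325 - 1.088672)/(0.007589 - (-0.234890))
       = 1.113522
Iteration 5:
  f(1.114325) = 0.007589
  f(1.113522) = -0.000146
  x_6 = 1.113522 - (-0.000146)×(1.113522 - 1.114325)/(-0.000146 - 0.007589)
       = 1.113538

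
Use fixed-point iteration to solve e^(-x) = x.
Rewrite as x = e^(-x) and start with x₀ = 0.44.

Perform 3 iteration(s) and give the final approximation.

Equation: e^(-x) = x
Fixed-point form: x = e^(-x)
x₀ = 0.44

x_1 = g(0.440000) = 0.644036
x_2 = g(0.644036) = 0.525168
x_3 = g(0.525168) = 0.591456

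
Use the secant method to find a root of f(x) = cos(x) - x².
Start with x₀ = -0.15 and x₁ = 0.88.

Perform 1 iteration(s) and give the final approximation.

f(x) = cos(x) - x²
x₀ = -0.15, x₁ = 0.88

Secant formula: x_{n+1} = x_n - f(x_n)(x_n - x_{n-1})/(f(x_n) - f(x_{n-1}))

Iteration 1:
  f(-0.150000) = 0.966271
  f(0.880000) = -0.137249
  x_2 = 0.880000 - (-0.137249)×(0.880000 - (-0.150000))/(-0.137249 - 0.966271)
       = 0.751895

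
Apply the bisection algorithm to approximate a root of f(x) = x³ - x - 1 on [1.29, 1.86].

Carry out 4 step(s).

f(x) = x³ - x - 1
Initial interval: [1.29, 1.86]

Iteration 1:
  c_1 = (1.290000 + 1.860000)/2 = 1.575000
  f(c_1) = f(1.575000) = 1.331984
  f(a) × f(c) < 0, new interval: [1.290000, 1.575000]
Iteration 2:
  c_2 = (1.290000 + 1.575000)/2 = 1.432500
  f(c_2) = f(1.432500) = 0.507071
  f(a) × f(c) < 0, new interval: [1.290000, 1.432500]
Iteration 3:
  c_3 = (1.290000 + 1.432500)/2 = 1.361250
  f(c_3) = f(1.361250) = 0.161148
  f(a) × f(c) < 0, new interval: [1.290000, 1.361250]
Iteration 4:
  c_4 = (1.290000 + 1.361250)/2 = 1.325625
  f(c_4) = f(1.325625) = 0.003871
  f(a) × f(c) < 0, new interval: [1.290000, 1.325625]

After 4 iteration(s), the approximation is c_4 = 1.325625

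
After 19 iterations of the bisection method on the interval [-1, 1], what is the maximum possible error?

Bisection error bound: |error| ≤ (b-a)/2^n
|error| ≤ (1 - (-1))/2^19 = 2/2^19
|error| ≤ 0.0000038147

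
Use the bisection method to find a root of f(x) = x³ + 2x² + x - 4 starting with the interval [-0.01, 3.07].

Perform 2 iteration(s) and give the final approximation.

f(x) = x³ + 2x² + x - 4
Initial interval: [-0.01, 3.07]

Iteration 1:
  c_1 = (-0.010000 + 3.070000)/2 = 1.530000
  f(c_1) = f(1.530000) = 5.793377
  f(a) × f(c) < 0, new interval: [-0.010000, 1.530000]
Iteration 2:
  c_2 = (-0.010000 + 1.530000)/2 = 0.760000
  f(c_2) = f(0.760000) = -1.645824
  f(a) × f(c) ≥ 0, new interval: [0.760000, 1.530000]

After 2 iteration(s), the approximation is c_2 = 0.760000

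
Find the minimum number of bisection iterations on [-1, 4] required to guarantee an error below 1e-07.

We need (b-a)/2^n ≤ 1e-07
(4 - (-1))/2^n ≤ 1e-07
5/2^n ≤ 1e-07
2^n ≥ 50000000
n ≥ log₂(50000000) = 25.58
n ≥ 26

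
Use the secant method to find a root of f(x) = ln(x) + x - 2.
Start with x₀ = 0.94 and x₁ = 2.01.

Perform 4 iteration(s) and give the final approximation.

f(x) = ln(x) + x - 2
x₀ = 0.94, x₁ = 2.01

Secant formula: x_{n+1} = x_n - f(x_n)(x_n - x_{n-1})/(f(x_n) - f(x_{n-1}))

Iteration 1:
  f(0.940000) = -1.121875
  f(2.010000) = 0.708135
  x_2 = 2.010000 - 0.708135×(2.010000 - 0.940000)/(0.708135 - (-1.121875))
       = 1.595956
Iteration 2:
  f(2.010000) = 0.708135
  f(1.595956) = 0.063429
  x_3 = 1.595956 - 0.063429×(1.595956 - 2.010000)/(0.063429 - 0.708135)
       = 1.555221
Iteration 3:
  f(1.595956) = 0.063429
  f(1.555221) = -0.003162
  x_4 = 1.555221 - (-0.003162)×(1.555221 - 1.595956)/(-0.003162 - 0.063429)
       = 1.557155
Iteration 4:
  f(1.555221) = -0.003162
  f(1.557155) = 0.000015
  x_5 = 1.557155 - 0.000015×(1.557155 - 1.555221)/(0.000015 - (-0.003162))
       = 1.557146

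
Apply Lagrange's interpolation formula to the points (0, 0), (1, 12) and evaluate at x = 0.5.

Lagrange interpolation formula:
P(x) = Σ yᵢ × Lᵢ(x)
where Lᵢ(x) = Π_{j≠i} (x - xⱼ)/(xᵢ - xⱼ)

L_0(0.5) = (0.5 - 1)/(0 - 1) = 0.500000
L_1(0.5) = (0.5 - 0)/(1 - 0) = 0.500000

P(0.5) = 0×L_0(0.5) + 12×L_1(0.5)
P(0.5) = 6.000000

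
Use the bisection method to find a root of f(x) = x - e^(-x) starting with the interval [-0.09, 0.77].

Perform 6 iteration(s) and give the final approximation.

f(x) = x - e^(-x)
Initial interval: [-0.09, 0.77]

Iteration 1:
  c_1 = (-0.090000 + 0.770000)/2 = 0.340000
  f(c_1) = f(0.340000) = -0.371770
  f(a) × f(c) ≥ 0, new interval: [0.340000, 0.770000]
Iteration 2:
  c_2 = (0.340000 + 0.770000)/2 = 0.555000
  f(c_2) = f(0.555000) = -0.019072
  f(a) × f(c) ≥ 0, new interval: [0.555000, 0.770000]
Iteration 3:
  c_3 = (0.555000 + 0.770000)/2 = 0.662500
  f(c_3) = f(0.662500) = 0.146939
  f(a) × f(c) < 0, new interval: [0.555000, 0.662500]
Iteration 4:
  c_4 = (0.555000 + 0.662500)/2 = 0.608750
  f(c_4) = f(0.608750) = 0.064720
  f(a) × f(c) < 0, new interval: [0.555000, 0.608750]
Iteration 5:
  c_5 = (0.555000 + 0.608750)/2 = 0.581875
  f(c_5) = f(0.581875) = 0.023025
  f(a) × f(c) < 0, new interval: [0.555000, 0.581875]
Iteration 6:
  c_6 = (0.555000 + 0.581875)/2 = 0.568438
  f(c_6) = f(0.568438) = 0.002028
  f(a) × f(c) < 0, new interval: [0.555000, 0.568438]

After 6 iteration(s), the approximation is c_6 = 0.568438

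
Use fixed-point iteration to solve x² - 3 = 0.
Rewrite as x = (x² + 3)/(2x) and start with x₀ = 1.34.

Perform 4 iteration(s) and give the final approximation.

Equation: x² - 3 = 0
Fixed-point form: x = (x² + 3)/(2x)
x₀ = 1.34

x_1 = g(1.340000) = 1.789403
x_2 = g(1.789403) = 1.732970
x_3 = g(1.732970) = 1.732051
x_4 = g(1.732051) = 1.732051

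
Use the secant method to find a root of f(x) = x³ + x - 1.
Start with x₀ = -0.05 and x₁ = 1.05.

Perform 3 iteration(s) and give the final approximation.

f(x) = x³ + x - 1
x₀ = -0.05, x₁ = 1.05

Secant formula: x_{n+1} = x_n - f(x_n)(x_n - x_{n-1})/(f(x_n) - f(x_{n-1}))

Iteration 1:
  f(-0.050000) = -1.050125
  f(1.050000) = 1.207625
  x_2 = 1.050000 - 1.207625×(1.050000 - (-0.050000))/(1.207625 - (-1.050125))
       = 0.461632
Iteration 2:
  f(1.050000) = 1.207625
  f(0.461632) = -0.439992
  x_3 = 0.461632 - (-0.439992)×(0.461632 - 1.050000)/(-0.439992 - 1.207625)
       = 0.618754
Iteration 3:
  f(0.461632) = -0.439992
  f(0.618754) = -0.144351
  x_4 = 0.618754 - (-0.144351)×(0.618754 - 0.461632)/(-0.144351 - (-0.439992))
       = 0.695472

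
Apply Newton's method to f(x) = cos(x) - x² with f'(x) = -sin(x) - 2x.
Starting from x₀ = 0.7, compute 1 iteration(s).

f(x) = cos(x) - x²
f'(x) = -sin(x) - 2x
x₀ = 0.7

Newton-Raphson formula: x_{n+1} = x_n - f(x_n)/f'(x_n)

Iteration 1:
  f(0.700000) = 0.274842
  f'(0.700000) = -2.044218
  x_1 = 0.700000 - 0.274842/(-2.044218) = 0.834449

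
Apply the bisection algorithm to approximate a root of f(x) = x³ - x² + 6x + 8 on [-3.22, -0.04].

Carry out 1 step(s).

f(x) = x³ - x² + 6x + 8
Initial interval: [-3.22, -0.04]

Iteration 1:
  c_1 = (-3.220000 + (-0.040000))/2 = -1.630000
  f(c_1) = f(-1.630000) = -8.767647
  f(a) × f(c) ≥ 0, new interval: [-1.630000, -0.040000]

After 1 iteration(s), the approximation is c_1 = -1.630000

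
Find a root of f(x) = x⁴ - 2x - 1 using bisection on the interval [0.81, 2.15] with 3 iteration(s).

f(x) = x⁴ - 2x - 1
Initial interval: [0.81, 2.15]

Iteration 1:
  c_1 = (0.810000 + 2.150000)/2 = 1.480000
  f(c_1) = f(1.480000) = 0.837852
  f(a) × f(c) < 0, new interval: [0.810000, 1.480000]
Iteration 2:
  c_2 = (0.810000 + 1.480000)/2 = 1.145000
  f(c_2) = f(1.145000) = -1.571213
  f(a) × f(c) ≥ 0, new interval: [1.145000, 1.480000]
Iteration 3:
  c_3 = (1.145000 + 1.480000)/2 = 1.312500
  f(c_3) = f(1.312500) = -0.657455
  f(a) × f(c) ≥ 0, new interval: [1.312500, 1.480000]

After 3 iteration(s), the approximation is c_3 = 1.312500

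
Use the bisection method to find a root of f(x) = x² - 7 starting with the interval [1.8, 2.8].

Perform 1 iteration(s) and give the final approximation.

f(x) = x² - 7
Initial interval: [1.8, 2.8]

Iteration 1:
  c_1 = (1.800000 + 2.800000)/2 = 2.300000
  f(c_1) = f(2.300000) = -1.710000
  f(a) × f(c) ≥ 0, new interval: [2.300000, 2.800000]

After 1 iteration(s), the approximation is c_1 = 2.300000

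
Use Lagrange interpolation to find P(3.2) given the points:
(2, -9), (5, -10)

Lagrange interpolation formula:
P(x) = Σ yᵢ × Lᵢ(x)
where Lᵢ(x) = Π_{j≠i} (x - xⱼ)/(xᵢ - xⱼ)

L_0(3.2) = (3.2 - 5)/(2 - 5) = 0.600000
L_1(3.2) = (3.2 - 2)/(5 - 2) = 0.400000

P(3.2) = (-9)×L_0(3.2) + (-10)×L_1(3.2)
P(3.2) = -9.400000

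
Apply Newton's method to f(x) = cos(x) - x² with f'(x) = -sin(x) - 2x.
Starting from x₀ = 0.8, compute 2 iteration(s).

f(x) = cos(x) - x²
f'(x) = -sin(x) - 2x
x₀ = 0.8

Newton-Raphson formula: x_{n+1} = x_n - f(x_n)/f'(x_n)

Iteration 1:
  f(0.800000) = 0.056707
  f'(0.800000) = -2.317356
  x_1 = 0.800000 - 0.056707/(-2.317356) = 0.824470
Iteration 2:
  f(0.824470) = -0.000806
  f'(0.824470) = -2.383129
  x_2 = 0.824470 - (-0.000806)/(-2.383129) = 0.824132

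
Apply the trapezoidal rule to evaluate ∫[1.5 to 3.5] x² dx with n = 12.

f(x) = x²
a = 1.5, b = 3.5, n = 12
h = (b - a)/n = 0.166667

Trapezoidal rule: (h/2)[f(x₀) + 2f(x₁) + 2f(x₂) + ... + f(xₙ)]

x_0 = 1.5000, f(x_0) = 2.250000, coefficient = 1
x_1 = 1.6667, f(x_1) = 2.777778, coefficient = 2
x_2 = 1.8333, f(x_2) = 3.361111, coefficient = 2
x_3 = 2.0000, f(x_3) = 4.000000, coefficient = 2
x_4 = 2.1667, f(x_4) = 4.694444, coefficient = 2
x_5 = 2.3333, f(x_5) = 5.444444, coefficient = 2
x_6 = 2.5000, f(x_6) = 6.250000, coefficient = 2
x_7 = 2.6667, f(x_7) = 7.111111, coefficient = 2
x_8 = 2.8333, f(x_8) = 8.027778, coefficient = 2
x_9 = 3.0000, f(x_9) = 9.000000, coefficient = 2
x_10 = 3.1667, f(x_10) = 10.027778, coefficient = 2
x_11 = 3.3333, f(x_11) = 11.111111, coefficient = 2
x_12 = 3.5000, f(x_12) = 12.250000, coefficient = 1

I ≈ (0.166667/2) × 158.111111 = 13.175926
Exact value: 13.166667
Error: 0.009259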